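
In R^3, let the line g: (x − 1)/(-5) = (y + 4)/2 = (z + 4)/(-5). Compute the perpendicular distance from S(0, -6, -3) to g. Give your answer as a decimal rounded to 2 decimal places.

g has direction (-5, 2, -5) through (1, -4, -4).
Taking (1, -4, -4) on g with direction v = (-5, 2, -5): w = S − (1, -4, -4) = (-1, -2, 1), and w × v = (8, -10, -12).
Distance = |w × v| / |v| = √308 / √54 ≈ 2.39.

2.39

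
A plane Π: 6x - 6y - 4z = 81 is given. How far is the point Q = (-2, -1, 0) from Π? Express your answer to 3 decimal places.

9.274

n·Q − d = (6)·(-2) + (-6)·(-1) + (-4)·(0) − 81 = -87; |n| = √88.
Distance = |-87| / √88 = 87/√88 ≈ 9.274.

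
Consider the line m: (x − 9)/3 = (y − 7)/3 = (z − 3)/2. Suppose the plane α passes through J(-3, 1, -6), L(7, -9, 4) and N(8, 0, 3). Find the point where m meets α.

(0, -2, -3)

m has direction (3, 3, 2) through (9, 7, 3).
JL = (10, -10, 10), JN = (11, -1, 9); a normal to α is JL × JN = (-80, 20, 100).
Using J: α has equation -80x + 20y + 100z = -340.
Substitute r = (9, 7, 3) + t(3, 3, 2) into the plane: -280 + 20t = -340, so t = -3.
Intersection: (9, 7, 3) + (-3)·(3, 3, 2) = (0, -2, -3).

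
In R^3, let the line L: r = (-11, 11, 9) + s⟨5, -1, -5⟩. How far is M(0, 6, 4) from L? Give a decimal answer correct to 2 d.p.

5.42

Taking (-11, 11, 9) on L with direction v = (5, -1, -5): w = M − (-11, 11, 9) = (11, -5, -5), and w × v = (20, 30, 14).
Distance = |w × v| / |v| = √1496 / √51 ≈ 5.42.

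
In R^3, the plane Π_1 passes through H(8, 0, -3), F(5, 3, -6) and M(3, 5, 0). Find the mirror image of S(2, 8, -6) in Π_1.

HF = (-3, 3, -3), HM = (-5, 5, 3); a normal to Π_1 is HF × HM = (24, 24, 0).
Using H: Π_1 has equation 24x + 24y = 192.
λ = (n·S − d)/|n|² = (240 − 192)/1152 = 1/24.
Reflection = S − 2λn = (2, 8, -6) − (1/12)·(24, 24, 0) = (0, 6, -6).

(0, 6, -6)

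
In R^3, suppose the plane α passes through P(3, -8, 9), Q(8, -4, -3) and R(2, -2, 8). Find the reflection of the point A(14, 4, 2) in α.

(-2, 0, -6)

PQ = (5, 4, -12), PR = (-1, 6, -1); a normal to α is PQ × PR = (68, 17, 34).
Using P: α has equation 68x + 17y + 34z = 374.
λ = (n·A − d)/|n|² = (1088 − 374)/6069 = 2/17.
Reflection = A − 2λn = (14, 4, 2) − (4/17)·(68, 17, 34) = (-2, 0, -6).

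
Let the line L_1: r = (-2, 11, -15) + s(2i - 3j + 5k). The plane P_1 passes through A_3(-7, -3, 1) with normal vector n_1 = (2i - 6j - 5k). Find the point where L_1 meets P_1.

(2, 5, -5)

P_1: n_1·r = n_1·A_3 gives 2x - 6y - 5z = -1.
Substitute r = (-2, 11, -15) + t(2, -3, 5) into the plane: 5 + (-3)t = -1, so t = 2.
Intersection: (-2, 11, -15) + 2·(2, -3, 5) = (2, 5, -5).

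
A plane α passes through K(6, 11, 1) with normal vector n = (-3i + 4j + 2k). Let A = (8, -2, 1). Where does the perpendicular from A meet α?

α: n·r = n·K gives -3x + 4y + 2z = 28.
Foot = A − λn with λ = (n·A − d)/|n|² = (-30 − 28)/29 = -2.
Foot = (8, -2, 1) − (-2)·(-3, 4, 2) = (2, 6, 5).

(2, 6, 5)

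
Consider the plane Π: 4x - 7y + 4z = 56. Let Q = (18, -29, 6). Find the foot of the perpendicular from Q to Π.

(6, -8, -6)

Foot = Q − λn with λ = (n·Q − d)/|n|² = (299 − 56)/81 = 3.
Foot = (18, -29, 6) − 3·(4, -7, 4) = (6, -8, -6).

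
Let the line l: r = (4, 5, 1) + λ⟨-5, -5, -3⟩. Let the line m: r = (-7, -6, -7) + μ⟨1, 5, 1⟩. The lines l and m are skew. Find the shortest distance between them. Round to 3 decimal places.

Common perpendicular direction n = (-5, -5, -3) × (1, 5, 1) = (10, 2, -20).
With w = (-7, -6, -7) − (4, 5, 1) = (-11, -11, -8), w · n = 28.
Distance = |w · n| / |n| = |28| / √504 ≈ 1.247.

1.247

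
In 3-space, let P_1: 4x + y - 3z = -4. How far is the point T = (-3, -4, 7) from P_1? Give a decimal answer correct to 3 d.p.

6.472

n·T − d = (4)·(-3) + (1)·(-4) + (-3)·(7) − (-4) = -33; |n| = √26.
Distance = |-33| / √26 = 33/√26 ≈ 6.472.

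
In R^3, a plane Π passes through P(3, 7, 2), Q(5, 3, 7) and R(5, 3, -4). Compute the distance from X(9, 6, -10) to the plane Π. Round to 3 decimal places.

4.919

PQ = (2, -4, 5), PR = (2, -4, -6); a normal to Π is PQ × PR = (44, 22, 0).
Using P: Π has equation 44x + 22y = 286.
n·X − d = (44)·(9) + (22)·(6) + (0)·(-10) − 286 = 242; |n| = √2420.
Distance = |242| / √2420 = 242/√2420 ≈ 4.919.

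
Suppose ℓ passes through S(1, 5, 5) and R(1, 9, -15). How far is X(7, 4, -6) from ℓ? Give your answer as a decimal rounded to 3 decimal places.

A direction vector for ℓ is R − S = (0, 4, -20).
Taking (1, 5, 5) on ℓ with direction v = (0, 4, -20): w = X − (1, 5, 5) = (6, -1, -11), and w × v = (64, 120, 24).
Distance = |w × v| / |v| = √19072 / √416 ≈ 6.771.

6.771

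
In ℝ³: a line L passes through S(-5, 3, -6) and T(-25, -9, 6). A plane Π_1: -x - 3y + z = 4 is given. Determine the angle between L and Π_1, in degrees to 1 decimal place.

A direction vector for L is T − S = (-20, -12, 12).
sin θ = |n·v| / (|n||v|) = |68| / (√11 · √688) = 0.78166.
θ ≈ 51.4°.

51.4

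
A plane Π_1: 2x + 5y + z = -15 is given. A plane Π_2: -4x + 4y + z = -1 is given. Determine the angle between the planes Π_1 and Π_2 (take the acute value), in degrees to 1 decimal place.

cos θ = |n₁·n₂| / (|n₁||n₂|) = |13| / (√30 · √33).
θ = arccos(0.41317) ≈ 65.6°.

65.6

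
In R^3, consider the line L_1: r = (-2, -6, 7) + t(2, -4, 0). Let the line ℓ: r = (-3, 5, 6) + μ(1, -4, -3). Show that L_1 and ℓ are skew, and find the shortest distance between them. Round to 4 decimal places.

Common perpendicular direction n = (2, -4, 0) × (1, -4, -3) = (12, 6, -4).
With w = (-3, 5, 6) − (-2, -6, 7) = (-1, 11, -1), w · n = 58.
Since n ≠ 0 the lines are not parallel, and w · n = 58 ≠ 0 so they do not intersect; hence they are skew.
Distance = |w · n| / |n| = |58| / √196 ≈ 4.1429.

4.1429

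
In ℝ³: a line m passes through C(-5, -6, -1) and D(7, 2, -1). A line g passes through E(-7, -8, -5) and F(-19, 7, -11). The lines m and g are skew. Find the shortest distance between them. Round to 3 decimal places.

3.983

A direction vector for m is D − C = (12, 8, 0).
A direction vector for g is F − E = (-12, 15, -6).
Common perpendicular direction n = (12, 8, 0) × (-12, 15, -6) = (-48, 72, 276).
With w = (-7, -8, -5) − (-5, -6, -1) = (-2, -2, -4), w · n = -1152.
Distance = |w · n| / |n| = |-1152| / √83664 ≈ 3.983.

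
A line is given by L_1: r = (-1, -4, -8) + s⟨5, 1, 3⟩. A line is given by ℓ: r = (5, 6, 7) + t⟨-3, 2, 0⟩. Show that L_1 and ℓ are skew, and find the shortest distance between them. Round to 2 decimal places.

4.08

Common perpendicular direction n = (5, 1, 3) × (-3, 2, 0) = (-6, -9, 13).
With w = (5, 6, 7) − (-1, -4, -8) = (6, 10, 15), w · n = 69.
Since n ≠ 0 the lines are not parallel, and w · n = 69 ≠ 0 so they do not intersect; hence they are skew.
Distance = |w · n| / |n| = |69| / √286 ≈ 4.08.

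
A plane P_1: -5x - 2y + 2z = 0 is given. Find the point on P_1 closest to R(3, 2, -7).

(-2, 0, -5)

Foot = R − λn with λ = (n·R − d)/|n|² = (-33 − 0)/33 = -1.
Foot = (3, 2, -7) − (-1)·(-5, -2, 2) = (-2, 0, -5).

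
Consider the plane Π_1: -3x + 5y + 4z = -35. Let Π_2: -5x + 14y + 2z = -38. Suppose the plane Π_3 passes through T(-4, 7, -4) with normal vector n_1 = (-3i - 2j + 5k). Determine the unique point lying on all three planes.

(-4, -3, -8)

Π_3: n_1·r = n_1·T gives -3x - 2y + 5z = -22.
Solving the 3×3 linear system -3x + 5y + 4z = -35, -5x + 14y + 2z = -38, -3x - 2y + 5z = -22 (e.g. by elimination or Cramer's rule, determinant = 81) gives (-4, -3, -8).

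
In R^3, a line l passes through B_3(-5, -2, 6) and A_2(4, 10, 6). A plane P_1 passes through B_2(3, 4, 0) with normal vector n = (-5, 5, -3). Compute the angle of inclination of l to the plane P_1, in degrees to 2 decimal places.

7.48

A direction vector for l is A_2 − B_3 = (9, 12, 0).
P_1: n·r = n·B_2 gives -5x + 5y - 3z = 5.
sin θ = |n·v| / (|n||v|) = |15| / (√59 · √225) = 0.13019.
θ ≈ 7.48°.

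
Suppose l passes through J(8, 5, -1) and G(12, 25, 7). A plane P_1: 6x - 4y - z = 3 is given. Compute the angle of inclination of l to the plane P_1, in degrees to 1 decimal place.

A direction vector for l is G − J = (4, 20, 8).
sin θ = |n·v| / (|n||v|) = |-64| / (√53 · √480) = 0.40126.
θ ≈ 23.7°.

23.7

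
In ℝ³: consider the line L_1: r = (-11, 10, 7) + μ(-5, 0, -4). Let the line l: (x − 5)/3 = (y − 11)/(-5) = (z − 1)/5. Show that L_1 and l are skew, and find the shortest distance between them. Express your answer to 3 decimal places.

13.226

l has direction (3, -5, 5) through (5, 11, 1).
Common perpendicular direction n = (-5, 0, -4) × (3, -5, 5) = (-20, 13, 25).
With w = (5, 11, 1) − (-11, 10, 7) = (16, 1, -6), w · n = -457.
Since n ≠ 0 the lines are not parallel, and w · n = -457 ≠ 0 so they do not intersect; hence they are skew.
Distance = |w · n| / |n| = |-457| / √1194 ≈ 13.226.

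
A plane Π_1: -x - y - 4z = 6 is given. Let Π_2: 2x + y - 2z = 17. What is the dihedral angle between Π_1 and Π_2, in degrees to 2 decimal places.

66.87

cos θ = |n₁·n₂| / (|n₁||n₂|) = |5| / (√18 · √9).
θ = arccos(0.39284) ≈ 66.87°.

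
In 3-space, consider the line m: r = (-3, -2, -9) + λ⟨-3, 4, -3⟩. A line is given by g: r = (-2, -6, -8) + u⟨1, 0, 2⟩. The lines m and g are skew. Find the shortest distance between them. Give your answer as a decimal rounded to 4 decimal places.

Common perpendicular direction n = (-3, 4, -3) × (1, 0, 2) = (8, 3, -4).
With w = (-2, -6, -8) − (-3, -2, -9) = (1, -4, 1), w · n = -8.
Distance = |w · n| / |n| = |-8| / √89 ≈ 0.8480.

0.8480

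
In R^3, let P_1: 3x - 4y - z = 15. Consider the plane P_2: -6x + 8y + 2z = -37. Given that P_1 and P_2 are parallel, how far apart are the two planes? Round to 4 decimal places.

0.6864

Rescale P_2 by 1/(-2): 3x - 4y - z = 37/2. Then distance = |15 − (37/2)| / √26 ≈ 0.6864.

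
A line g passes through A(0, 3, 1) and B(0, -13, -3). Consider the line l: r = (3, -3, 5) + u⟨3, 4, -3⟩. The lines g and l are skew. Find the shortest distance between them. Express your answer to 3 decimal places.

A direction vector for g is B − A = (0, -16, -4).
Common perpendicular direction n = (0, -16, -4) × (3, 4, -3) = (64, -12, 48).
With w = (3, -3, 5) − (0, 3, 1) = (3, -6, 4), w · n = 456.
Distance = |w · n| / |n| = |456| / √6544 ≈ 5.637.

5.637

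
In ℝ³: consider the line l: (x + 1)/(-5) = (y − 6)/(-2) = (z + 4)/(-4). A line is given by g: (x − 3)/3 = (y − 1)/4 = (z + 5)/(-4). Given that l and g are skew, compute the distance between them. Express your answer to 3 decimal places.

6.371

l has direction (-5, -2, -4) through (-1, 6, -4).
g has direction (3, 4, -4) through (3, 1, -5).
Common perpendicular direction n = (-5, -2, -4) × (3, 4, -4) = (24, -32, -14).
With w = (3, 1, -5) − (-1, 6, -4) = (4, -5, -1), w · n = 270.
Distance = |w · n| / |n| = |270| / √1796 ≈ 6.371.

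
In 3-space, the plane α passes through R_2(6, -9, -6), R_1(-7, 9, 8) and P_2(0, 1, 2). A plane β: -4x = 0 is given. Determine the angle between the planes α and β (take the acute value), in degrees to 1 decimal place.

82.3

R_2R_1 = (-13, 18, 14), R_2P_2 = (-6, 10, 8); a normal to α is R_2R_1 × R_2P_2 = (4, 20, -22).
Using R_2: α has equation 4x + 20y - 22z = -24.
cos θ = |n₁·n₂| / (|n₁||n₂|) = |-16| / (√900 · √16).
θ = arccos(0.13333) ≈ 82.3°.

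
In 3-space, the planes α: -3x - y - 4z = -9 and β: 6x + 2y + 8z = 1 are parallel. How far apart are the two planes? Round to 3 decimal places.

1.667

Rescale β by 1/(-2): -3x - y - 4z = -1/2. Then distance = |-9 − (-1/2)| / √26 ≈ 1.667.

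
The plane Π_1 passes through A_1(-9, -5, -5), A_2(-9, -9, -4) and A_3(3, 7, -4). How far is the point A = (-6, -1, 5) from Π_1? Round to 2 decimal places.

A_1A_2 = (0, -4, 1), A_1A_3 = (12, 12, 1); a normal to Π_1 is A_1A_2 × A_1A_3 = (-16, 12, 48).
Using A_1: Π_1 has equation -16x + 12y + 48z = -156.
n·A − d = (-16)·(-6) + (12)·(-1) + (48)·(5) − (-156) = 480; |n| = √2704.
Distance = |480| / √2704 = 480/√2704 ≈ 9.23.

9.23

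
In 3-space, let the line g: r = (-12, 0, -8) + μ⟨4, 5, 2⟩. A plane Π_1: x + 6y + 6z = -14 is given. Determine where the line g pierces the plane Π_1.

Substitute r = (-12, 0, -8) + t(4, 5, 2) into the plane: -60 + 46t = -14, so t = 1.
Intersection: (-12, 0, -8) + 1·(4, 5, 2) = (-8, 5, -6).

(-8, 5, -6)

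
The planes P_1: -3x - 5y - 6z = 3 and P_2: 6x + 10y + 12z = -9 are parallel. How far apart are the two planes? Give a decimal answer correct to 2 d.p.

Rescale P_2 by 1/(-2): -3x - 5y - 6z = 9/2. Then distance = |3 − (9/2)| / √70 ≈ 0.18.

0.18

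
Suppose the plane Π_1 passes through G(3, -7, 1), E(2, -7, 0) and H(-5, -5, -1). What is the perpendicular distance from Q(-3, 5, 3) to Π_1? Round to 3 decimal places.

GE = (-1, 0, -1), GH = (-8, 2, -2); a normal to Π_1 is GE × GH = (2, 6, -2).
Using G: Π_1 has equation 2x + 6y - 2z = -38.
n·Q − d = (2)·(-3) + (6)·(5) + (-2)·(3) − (-38) = 56; |n| = √44.
Distance = |56| / √44 = 56/√44 ≈ 8.442.

8.442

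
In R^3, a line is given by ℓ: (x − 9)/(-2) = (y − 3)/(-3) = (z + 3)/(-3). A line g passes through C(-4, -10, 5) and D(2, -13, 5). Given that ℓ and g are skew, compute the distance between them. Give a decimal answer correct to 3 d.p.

ℓ has direction (-2, -3, -3) through (9, 3, -3).
A direction vector for g is D − C = (6, -3, 0).
Common perpendicular direction n = (-2, -3, -3) × (6, -3, 0) = (-9, -18, 24).
With w = (-4, -10, 5) − (9, 3, -3) = (-13, -13, 8), w · n = 543.
Distance = |w · n| / |n| = |543| / √981 ≈ 17.337.

17.337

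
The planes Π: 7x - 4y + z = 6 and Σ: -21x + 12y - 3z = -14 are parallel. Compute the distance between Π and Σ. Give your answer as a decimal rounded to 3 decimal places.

0.164

Rescale Σ by 1/(-3): 7x - 4y + z = 14/3. Then distance = |6 − (14/3)| / √66 ≈ 0.164.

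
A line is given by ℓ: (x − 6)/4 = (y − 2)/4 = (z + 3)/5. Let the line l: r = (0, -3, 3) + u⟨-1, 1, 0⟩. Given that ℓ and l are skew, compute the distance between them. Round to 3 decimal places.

ℓ has direction (4, 4, 5) through (6, 2, -3).
Common perpendicular direction n = (4, 4, 5) × (-1, 1, 0) = (-5, -5, 8).
With w = (0, -3, 3) − (6, 2, -3) = (-6, -5, 6), w · n = 103.
Distance = |w · n| / |n| = |103| / √114 ≈ 9.647.

9.647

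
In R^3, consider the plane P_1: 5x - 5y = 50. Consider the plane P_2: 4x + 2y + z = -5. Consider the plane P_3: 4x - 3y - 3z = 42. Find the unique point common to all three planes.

(3, -7, -3)

Solving the 3×3 linear system 5x - 5y = 50, 4x + 2y + z = -5, 4x - 3y - 3z = 42 (e.g. by elimination or Cramer's rule, determinant = -95) gives (3, -7, -3).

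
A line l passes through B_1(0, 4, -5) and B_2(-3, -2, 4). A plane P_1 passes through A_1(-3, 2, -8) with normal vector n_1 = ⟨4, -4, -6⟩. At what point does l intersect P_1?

A direction vector for l is B_2 − B_1 = (-3, -6, 9).
P_1: n_1·r = n_1·A_1 gives 4x - 4y - 6z = 28.
Substitute r = (0, 4, -5) + t(-3, -6, 9) into the plane: 14 + (-42)t = 28, so t = -1/3.
Intersection: (0, 4, -5) + (-1/3)·(-3, -6, 9) = (1, 6, -8).

(1, 6, -8)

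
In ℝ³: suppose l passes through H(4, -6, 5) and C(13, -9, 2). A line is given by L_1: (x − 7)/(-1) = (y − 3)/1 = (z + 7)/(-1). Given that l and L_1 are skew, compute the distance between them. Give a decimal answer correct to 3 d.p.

3.674

A direction vector for l is C − H = (9, -3, -3).
L_1 has direction (-1, 1, -1) through (7, 3, -7).
Common perpendicular direction n = (9, -3, -3) × (-1, 1, -1) = (6, 12, 6).
With w = (7, 3, -7) − (4, -6, 5) = (3, 9, -12), w · n = 54.
Distance = |w · n| / |n| = |54| / √216 ≈ 3.674.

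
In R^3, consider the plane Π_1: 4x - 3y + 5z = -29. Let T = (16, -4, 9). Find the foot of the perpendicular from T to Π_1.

(4, 5, -6)

Foot = T − λn with λ = (n·T − d)/|n|² = (121 − (-29))/50 = 3.
Foot = (16, -4, 9) − 3·(4, -3, 5) = (4, 5, -6).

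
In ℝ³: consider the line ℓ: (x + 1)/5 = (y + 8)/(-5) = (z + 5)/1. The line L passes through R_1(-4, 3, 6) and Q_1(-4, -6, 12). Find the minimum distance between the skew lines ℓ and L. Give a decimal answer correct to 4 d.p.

ℓ has direction (5, -5, 1) through (-1, -8, -5).
A direction vector for L is Q_1 − R_1 = (0, -9, 6).
Common perpendicular direction n = (5, -5, 1) × (0, -9, 6) = (-21, -30, -45).
With w = (-4, 3, 6) − (-1, -8, -5) = (-3, 11, 11), w · n = -762.
Distance = |w · n| / |n| = |-762| / √3366 ≈ 13.1340.

13.1340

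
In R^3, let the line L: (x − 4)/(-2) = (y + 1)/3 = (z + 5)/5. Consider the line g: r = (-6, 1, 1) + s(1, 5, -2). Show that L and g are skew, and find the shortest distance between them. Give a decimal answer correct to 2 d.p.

L has direction (-2, 3, 5) through (4, -1, -5).
Common perpendicular direction n = (-2, 3, 5) × (1, 5, -2) = (-31, 1, -13).
With w = (-6, 1, 1) − (4, -1, -5) = (-10, 2, 6), w · n = 234.
Since n ≠ 0 the lines are not parallel, and w · n = 234 ≠ 0 so they do not intersect; hence they are skew.
Distance = |w · n| / |n| = |234| / √1131 ≈ 6.96.

6.96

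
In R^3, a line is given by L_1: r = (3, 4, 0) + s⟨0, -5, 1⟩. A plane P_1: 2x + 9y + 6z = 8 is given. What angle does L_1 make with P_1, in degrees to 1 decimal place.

44.1

sin θ = |n·v| / (|n||v|) = |-39| / (√121 · √26) = 0.69532.
θ ≈ 44.1°.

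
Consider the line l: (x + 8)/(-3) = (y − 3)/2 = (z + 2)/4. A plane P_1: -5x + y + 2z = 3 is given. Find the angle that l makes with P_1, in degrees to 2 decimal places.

57.95

l has direction (-3, 2, 4) through (-8, 3, -2).
sin θ = |n·v| / (|n||v|) = |25| / (√30 · √29) = 0.84758.
θ ≈ 57.95°.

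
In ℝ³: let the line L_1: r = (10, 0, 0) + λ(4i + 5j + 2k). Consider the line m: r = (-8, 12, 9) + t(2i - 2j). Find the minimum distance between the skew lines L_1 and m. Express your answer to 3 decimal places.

Common perpendicular direction n = (4, 5, 2) × (2, -2, 0) = (4, 4, -18).
With w = (-8, 12, 9) − (10, 0, 0) = (-18, 12, 9), w · n = -186.
Distance = |w · n| / |n| = |-186| / √356 ≈ 9.858.

9.858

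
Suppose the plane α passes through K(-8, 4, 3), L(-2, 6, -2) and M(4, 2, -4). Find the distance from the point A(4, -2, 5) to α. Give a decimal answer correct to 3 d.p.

KL = (6, 2, -5), KM = (12, -2, -7); a normal to α is KL × KM = (-24, -18, -36).
Using K: α has equation -24x - 18y - 36z = 12.
n·A − d = (-24)·(4) + (-18)·(-2) + (-36)·(5) − 12 = -252; |n| = √2196.
Distance = |-252| / √2196 = 252/√2196 ≈ 5.378.

5.378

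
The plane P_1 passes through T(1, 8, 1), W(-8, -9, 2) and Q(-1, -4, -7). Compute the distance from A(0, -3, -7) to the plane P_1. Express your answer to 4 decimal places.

0.4082

TW = (-9, -17, 1), TQ = (-2, -12, -8); a normal to P_1 is TW × TQ = (148, -74, 74).
Using T: P_1 has equation 148x - 74y + 74z = -370.
n·A − d = (148)·(0) + (-74)·(-3) + (74)·(-7) − (-370) = 74; |n| = √32856.
Distance = |74| / √32856 = 74/√32856 ≈ 0.4082.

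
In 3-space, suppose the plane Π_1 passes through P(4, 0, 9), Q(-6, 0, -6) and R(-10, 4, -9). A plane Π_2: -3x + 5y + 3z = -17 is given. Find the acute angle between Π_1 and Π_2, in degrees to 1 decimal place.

PQ = (-10, 0, -15), PR = (-14, 4, -18); a normal to Π_1 is PQ × PR = (60, 30, -40).
Using P: Π_1 has equation 60x + 30y - 40z = -120.
cos θ = |n₁·n₂| / (|n₁||n₂|) = |-150| / (√6100 · √43).
θ = arccos(0.29288) ≈ 73.0°.

73.0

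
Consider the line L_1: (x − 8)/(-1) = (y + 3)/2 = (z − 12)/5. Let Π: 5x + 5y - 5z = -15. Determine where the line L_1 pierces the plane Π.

(9, -5, 7)

L_1 has direction (-1, 2, 5) through (8, -3, 12).
Substitute r = (8, -3, 12) + t(-1, 2, 5) into the plane: -35 + (-20)t = -15, so t = -1.
Intersection: (8, -3, 12) + (-1)·(-1, 2, 5) = (9, -5, 7).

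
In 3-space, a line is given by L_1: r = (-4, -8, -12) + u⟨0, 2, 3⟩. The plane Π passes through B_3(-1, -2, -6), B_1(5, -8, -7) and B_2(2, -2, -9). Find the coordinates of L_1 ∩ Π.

(-4, -2, -3)

B_3B_1 = (6, -6, -1), B_3B_2 = (3, 0, -3); a normal to Π is B_3B_1 × B_3B_2 = (18, 15, 18).
Using B_3: Π has equation 18x + 15y + 18z = -156.
Substitute r = (-4, -8, -12) + t(0, 2, 3) into the plane: -408 + 84t = -156, so t = 3.
Intersection: (-4, -8, -12) + 3·(0, 2, 3) = (-4, -2, -3).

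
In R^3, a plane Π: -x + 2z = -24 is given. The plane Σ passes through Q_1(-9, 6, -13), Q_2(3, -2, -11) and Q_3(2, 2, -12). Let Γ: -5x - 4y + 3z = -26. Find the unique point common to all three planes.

(4, -6, -10)

Q_1Q_2 = (12, -8, 2), Q_1Q_3 = (11, -4, 1); a normal to Σ is Q_1Q_2 × Q_1Q_3 = (0, 10, 40).
Using Q_1: Σ has equation 10y + 40z = -460.
Solving the 3×3 linear system -x + 2z = -24, 10y + 40z = -460, -5x - 4y + 3z = -26 (e.g. by elimination or Cramer's rule, determinant = -90) gives (4, -6, -10).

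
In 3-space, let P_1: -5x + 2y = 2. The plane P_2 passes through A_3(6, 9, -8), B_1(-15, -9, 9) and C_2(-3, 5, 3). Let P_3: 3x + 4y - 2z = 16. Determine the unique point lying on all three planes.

(0, 1, -6)

A_3B_1 = (-21, -18, 17), A_3C_2 = (-9, -4, 11); a normal to P_2 is A_3B_1 × A_3C_2 = (-130, 78, -78).
Using A_3: P_2 has equation -130x + 78y - 78z = 546.
Solving the 3×3 linear system -5x + 2y = 2, -130x + 78y - 78z = 546, 3x + 4y - 2z = 16 (e.g. by elimination or Cramer's rule, determinant = -1768) gives (0, 1, -6).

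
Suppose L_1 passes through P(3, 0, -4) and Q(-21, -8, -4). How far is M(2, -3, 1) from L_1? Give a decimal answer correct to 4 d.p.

5.6036

A direction vector for L_1 is Q − P = (-24, -8, 0).
Taking (3, 0, -4) on L_1 with direction v = (-24, -8, 0): w = M − (3, 0, -4) = (-1, -3, 5), and w × v = (40, -120, -64).
Distance = |w × v| / |v| = √20096 / √640 ≈ 5.6036.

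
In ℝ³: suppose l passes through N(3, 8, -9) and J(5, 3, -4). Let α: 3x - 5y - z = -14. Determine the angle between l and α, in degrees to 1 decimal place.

A direction vector for l is J − N = (2, -5, 5).
sin θ = |n·v| / (|n||v|) = |26| / (√35 · √54) = 0.59806.
θ ≈ 36.7°.

36.7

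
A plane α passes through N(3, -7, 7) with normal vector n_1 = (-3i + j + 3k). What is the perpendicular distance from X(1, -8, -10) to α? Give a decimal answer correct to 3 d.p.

α: n_1·r = n_1·N gives -3x + y + 3z = 5.
n·X − d = (-3)·(1) + (1)·(-8) + (3)·(-10) − 5 = -46; |n| = √19.
Distance = |-46| / √19 = 46/√19 ≈ 10.553.

10.553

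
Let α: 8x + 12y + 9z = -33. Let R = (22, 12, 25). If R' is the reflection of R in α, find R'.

λ = (n·R − d)/|n|² = (545 − (-33))/289 = 2.
Reflection = R − 2λn = (22, 12, 25) − 4·(8, 12, 9) = (-10, -36, -11).

(-10, -36, -11)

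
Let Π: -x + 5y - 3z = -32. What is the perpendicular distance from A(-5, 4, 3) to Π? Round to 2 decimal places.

n·A − d = (-1)·(-5) + (5)·(4) + (-3)·(3) − (-32) = 48; |n| = √35.
Distance = |48| / √35 = 48/√35 ≈ 8.11.

8.11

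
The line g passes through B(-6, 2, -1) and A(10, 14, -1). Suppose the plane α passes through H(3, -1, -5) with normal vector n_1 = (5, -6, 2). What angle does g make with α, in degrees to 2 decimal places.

2.84

A direction vector for g is A − B = (16, 12, 0).
α: n_1·r = n_1·H gives 5x - 6y + 2z = 11.
sin θ = |n·v| / (|n||v|) = |8| / (√65 · √400) = 0.04961.
θ ≈ 2.84°.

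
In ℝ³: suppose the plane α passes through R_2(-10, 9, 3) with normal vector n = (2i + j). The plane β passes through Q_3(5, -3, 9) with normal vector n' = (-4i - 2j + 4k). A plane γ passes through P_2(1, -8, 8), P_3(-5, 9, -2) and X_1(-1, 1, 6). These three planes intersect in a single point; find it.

(-2, -7, 0)

α: n·r = n·R_2 gives 2x + y = -11.
β: n'·r = n'·Q_3 gives -4x - 2y + 4z = 22.
P_2P_3 = (-6, 17, -10), P_2X_1 = (-2, 9, -2); a normal to γ is P_2P_3 × P_2X_1 = (56, 8, -20).
Using P_2: γ has equation 56x + 8y - 20z = -168.
Solving the 3×3 linear system 2x + y = -11, -4x - 2y + 4z = 22, 56x + 8y - 20z = -168 (e.g. by elimination or Cramer's rule, determinant = 160) gives (-2, -7, 0).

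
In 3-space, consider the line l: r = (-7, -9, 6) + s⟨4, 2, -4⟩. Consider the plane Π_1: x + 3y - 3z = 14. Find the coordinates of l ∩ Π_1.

(5, -3, -6)

Substitute r = (-7, -9, 6) + t(4, 2, -4) into the plane: -52 + 22t = 14, so t = 3.
Intersection: (-7, -9, 6) + 3·(4, 2, -4) = (5, -3, -6).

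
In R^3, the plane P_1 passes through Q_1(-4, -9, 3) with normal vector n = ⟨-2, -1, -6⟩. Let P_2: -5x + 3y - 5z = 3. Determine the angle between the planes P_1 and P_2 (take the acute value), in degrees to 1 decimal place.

P_1: n·r = n·Q_1 gives -2x - y - 6z = -1.
cos θ = |n₁·n₂| / (|n₁||n₂|) = |37| / (√41 · √59).
θ = arccos(0.75229) ≈ 41.2°.

41.2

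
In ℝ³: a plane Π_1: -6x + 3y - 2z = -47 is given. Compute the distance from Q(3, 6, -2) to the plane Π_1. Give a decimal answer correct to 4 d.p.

7.2857

n·Q − d = (-6)·(3) + (3)·(6) + (-2)·(-2) − (-47) = 51; |n| = √49.
Distance = |51| / √49 = 51/√49 ≈ 7.2857.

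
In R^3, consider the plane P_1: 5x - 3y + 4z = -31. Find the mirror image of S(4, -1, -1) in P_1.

λ = (n·S − d)/|n|² = (19 − (-31))/50 = 1.
Reflection = S − 2λn = (4, -1, -1) − 2·(5, -3, 4) = (-6, 5, -9).

(-6, 5, -9)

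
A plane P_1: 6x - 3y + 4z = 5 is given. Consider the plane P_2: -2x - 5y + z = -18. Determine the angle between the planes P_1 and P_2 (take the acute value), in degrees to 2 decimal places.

80.58

cos θ = |n₁·n₂| / (|n₁||n₂|) = |7| / (√61 · √30).
θ = arccos(0.16363) ≈ 80.58°.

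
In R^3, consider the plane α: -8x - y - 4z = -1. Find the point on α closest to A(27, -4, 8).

Foot = A − λn with λ = (n·A − d)/|n|² = (-244 − (-1))/81 = -3.
Foot = (27, -4, 8) − (-3)·(-8, -1, -4) = (3, -7, -4).

(3, -7, -4)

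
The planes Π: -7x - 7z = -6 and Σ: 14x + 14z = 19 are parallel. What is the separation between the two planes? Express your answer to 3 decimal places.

0.354

Rescale Σ by 1/(-2): -7x - 7z = -19/2. Then distance = |-6 − (-19/2)| / √98 ≈ 0.354.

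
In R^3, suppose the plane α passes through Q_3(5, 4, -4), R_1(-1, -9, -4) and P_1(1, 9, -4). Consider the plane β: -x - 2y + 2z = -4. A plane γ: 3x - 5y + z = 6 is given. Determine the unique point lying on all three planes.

Q_3R_1 = (-6, -13, 0), Q_3P_1 = (-4, 5, 0); a normal to α is Q_3R_1 × Q_3P_1 = (0, 0, -82).
Using Q_3: α has equation -82z = 328.
Solving the 3×3 linear system -82z = 328, -x - 2y + 2z = -4, 3x - 5y + z = 6 (e.g. by elimination or Cramer's rule, determinant = -902) gives (0, -2, -4).

(0, -2, -4)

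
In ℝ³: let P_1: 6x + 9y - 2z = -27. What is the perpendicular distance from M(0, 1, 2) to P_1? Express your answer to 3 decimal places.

2.909

n·M − d = (6)·(0) + (9)·(1) + (-2)·(2) − (-27) = 32; |n| = √121.
Distance = |32| / √121 = 32/√121 ≈ 2.909.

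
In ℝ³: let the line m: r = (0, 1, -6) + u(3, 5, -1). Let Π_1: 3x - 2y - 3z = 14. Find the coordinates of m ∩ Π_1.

Substitute r = (0, 1, -6) + t(3, 5, -1) into the plane: 16 + 2t = 14, so t = -1.
Intersection: (0, 1, -6) + (-1)·(3, 5, -1) = (-3, -4, -5).

(-3, -4, -5)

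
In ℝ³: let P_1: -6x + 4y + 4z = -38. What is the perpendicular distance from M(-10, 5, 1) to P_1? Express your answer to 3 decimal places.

14.795

n·M − d = (-6)·(-10) + (4)·(5) + (4)·(1) − (-38) = 122; |n| = √68.
Distance = |122| / √68 = 122/√68 ≈ 14.795.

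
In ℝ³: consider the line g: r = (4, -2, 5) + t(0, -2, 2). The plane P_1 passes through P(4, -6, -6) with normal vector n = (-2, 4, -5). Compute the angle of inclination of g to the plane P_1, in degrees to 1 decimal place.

P_1: n·r = n·P gives -2x + 4y - 5z = -2.
sin θ = |n·v| / (|n||v|) = |-18| / (√45 · √8) = 0.94868.
θ ≈ 71.6°.

71.6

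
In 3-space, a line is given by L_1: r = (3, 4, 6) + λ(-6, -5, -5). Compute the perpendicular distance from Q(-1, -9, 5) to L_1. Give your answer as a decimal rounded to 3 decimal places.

Taking (3, 4, 6) on L_1 with direction v = (-6, -5, -5): w = Q − (3, 4, 6) = (-4, -13, -1), and w × v = (60, -14, -58).
Distance = |w × v| / |v| = √7160 / √86 ≈ 9.124.

9.124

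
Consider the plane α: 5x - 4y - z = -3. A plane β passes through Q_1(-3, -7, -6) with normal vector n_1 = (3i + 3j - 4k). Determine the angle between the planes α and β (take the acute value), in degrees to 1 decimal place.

β: n_1·r = n_1·Q_1 gives 3x + 3y - 4z = -6.
cos θ = |n₁·n₂| / (|n₁||n₂|) = |7| / (√42 · √34).
θ = arccos(0.18524) ≈ 79.3°.

79.3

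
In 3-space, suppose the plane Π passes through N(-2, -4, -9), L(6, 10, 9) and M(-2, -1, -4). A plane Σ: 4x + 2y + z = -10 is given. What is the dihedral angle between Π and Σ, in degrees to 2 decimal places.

87.97

NL = (8, 14, 18), NM = (0, 3, 5); a normal to Π is NL × NM = (16, -40, 24).
Using N: Π has equation 16x - 40y + 24z = -88.
cos θ = |n₁·n₂| / (|n₁||n₂|) = |8| / (√2432 · √21).
θ = arccos(0.03540) ≈ 87.97°.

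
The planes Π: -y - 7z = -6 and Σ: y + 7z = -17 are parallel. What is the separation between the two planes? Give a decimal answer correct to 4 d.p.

3.2527

Rescale Σ by 1/(-1): -y - 7z = 17. Then distance = |-6 − 17| / √50 ≈ 3.2527.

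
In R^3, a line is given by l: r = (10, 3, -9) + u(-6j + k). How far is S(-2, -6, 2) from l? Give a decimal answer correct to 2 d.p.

15.23

Taking (10, 3, -9) on l with direction v = (0, -6, 1): w = S − (10, 3, -9) = (-12, -9, 11), and w × v = (57, 12, 72).
Distance = |w × v| / |v| = √8577 / √37 ≈ 15.23.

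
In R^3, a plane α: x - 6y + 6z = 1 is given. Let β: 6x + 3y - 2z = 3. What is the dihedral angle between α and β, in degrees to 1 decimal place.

66.3

cos θ = |n₁·n₂| / (|n₁||n₂|) = |-24| / (√73 · √49).
θ = arccos(0.40128) ≈ 66.3°.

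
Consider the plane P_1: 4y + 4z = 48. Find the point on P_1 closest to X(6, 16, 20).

(6, 4, 8)

Foot = X − λn with λ = (n·X − d)/|n|² = (144 − 48)/32 = 3.
Foot = (6, 16, 20) − 3·(0, 4, 4) = (6, 4, 8).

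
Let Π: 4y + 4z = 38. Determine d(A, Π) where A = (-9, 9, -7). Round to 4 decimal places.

n·A − d = (0)·(-9) + (4)·(9) + (4)·(-7) − 38 = -30; |n| = √32.
Distance = |-30| / √32 = 30/√32 ≈ 5.3033.

5.3033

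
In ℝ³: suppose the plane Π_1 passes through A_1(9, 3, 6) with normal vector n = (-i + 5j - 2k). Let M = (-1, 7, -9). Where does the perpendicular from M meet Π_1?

(1, -3, -5)

Π_1: n·r = n·A_1 gives -x + 5y - 2z = -6.
Foot = M − λn with λ = (n·M − d)/|n|² = (54 − (-6))/30 = 2.
Foot = (-1, 7, -9) − 2·(-1, 5, -2) = (1, -3, -5).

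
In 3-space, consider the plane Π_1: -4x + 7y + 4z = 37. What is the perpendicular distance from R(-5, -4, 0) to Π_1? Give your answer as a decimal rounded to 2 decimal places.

n·R − d = (-4)·(-5) + (7)·(-4) + (4)·(0) − 37 = -45; |n| = √81.
Distance = |-45| / √81 = 45/√81 ≈ 5.00.

5.00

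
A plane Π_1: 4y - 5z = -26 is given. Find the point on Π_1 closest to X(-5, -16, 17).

(-5, -4, 2)

Foot = X − λn with λ = (n·X − d)/|n|² = (-149 − (-26))/41 = -3.
Foot = (-5, -16, 17) − (-3)·(0, 4, -5) = (-5, -4, 2).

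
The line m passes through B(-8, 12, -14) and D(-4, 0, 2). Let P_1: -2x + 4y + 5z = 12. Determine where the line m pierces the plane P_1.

(-5, 3, -2)

A direction vector for m is D − B = (4, -12, 16).
Substitute r = (-8, 12, -14) + t(4, -12, 16) into the plane: -6 + 24t = 12, so t = 3/4.
Intersection: (-8, 12, -14) + (3/4)·(4, -12, 16) = (-5, 3, -2).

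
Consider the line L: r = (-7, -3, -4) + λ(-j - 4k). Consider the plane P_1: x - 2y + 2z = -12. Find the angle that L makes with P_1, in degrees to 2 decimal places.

29.02

sin θ = |n·v| / (|n||v|) = |-6| / (√9 · √17) = 0.48507.
θ ≈ 29.02°.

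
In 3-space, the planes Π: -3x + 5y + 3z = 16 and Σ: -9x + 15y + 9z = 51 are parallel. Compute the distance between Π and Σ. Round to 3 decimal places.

0.152

Rescale Σ by 1/3: -3x + 5y + 3z = 17. Then distance = |16 − 17| / √43 ≈ 0.152.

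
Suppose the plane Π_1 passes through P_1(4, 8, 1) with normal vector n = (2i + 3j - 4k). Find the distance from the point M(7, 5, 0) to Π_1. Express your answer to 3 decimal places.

0.186

Π_1: n·r = n·P_1 gives 2x + 3y - 4z = 28.
n·M − d = (2)·(7) + (3)·(5) + (-4)·(0) − 28 = 1; |n| = √29.
Distance = |1| / √29 = 1/√29 ≈ 0.186.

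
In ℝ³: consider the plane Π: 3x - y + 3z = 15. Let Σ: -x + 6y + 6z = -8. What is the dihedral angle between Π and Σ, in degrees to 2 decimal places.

76.02

cos θ = |n₁·n₂| / (|n₁||n₂|) = |9| / (√19 · √73).
θ = arccos(0.24166) ≈ 76.02°.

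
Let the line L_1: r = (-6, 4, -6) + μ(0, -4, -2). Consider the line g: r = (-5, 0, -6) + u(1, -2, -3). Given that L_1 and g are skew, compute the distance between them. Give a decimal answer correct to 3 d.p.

1.746

Common perpendicular direction n = (0, -4, -2) × (1, -2, -3) = (8, -2, 4).
With w = (-5, 0, -6) − (-6, 4, -6) = (1, -4, 0), w · n = 16.
Distance = |w · n| / |n| = |16| / √84 ≈ 1.746.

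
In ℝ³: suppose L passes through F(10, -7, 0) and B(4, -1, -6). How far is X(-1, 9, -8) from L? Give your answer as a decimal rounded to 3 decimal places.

A direction vector for L is B − F = (-6, 6, -6).
Taking (10, -7, 0) on L with direction v = (-6, 6, -6): w = X − (10, -7, 0) = (-11, 16, -8), and w × v = (-48, -18, 30).
Distance = |w × v| / |v| = √3528 / √108 ≈ 5.715.

5.715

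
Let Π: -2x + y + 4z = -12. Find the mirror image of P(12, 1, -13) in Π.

λ = (n·P − d)/|n|² = (-75 − (-12))/21 = -3.
Reflection = P − 2λn = (12, 1, -13) − (-6)·(-2, 1, 4) = (0, 7, 11).

(0, 7, 11)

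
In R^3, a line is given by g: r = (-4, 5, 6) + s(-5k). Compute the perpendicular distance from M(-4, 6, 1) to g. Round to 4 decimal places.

1.0000

Taking (-4, 5, 6) on g with direction v = (0, 0, -5): w = M − (-4, 5, 6) = (0, 1, -5), and w × v = (-5, 0, 0).
Distance = |w × v| / |v| = √25 / √25 ≈ 1.0000.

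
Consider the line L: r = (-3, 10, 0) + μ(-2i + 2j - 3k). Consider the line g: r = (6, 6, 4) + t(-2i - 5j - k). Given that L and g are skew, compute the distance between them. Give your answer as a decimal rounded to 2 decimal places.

Common perpendicular direction n = (-2, 2, -3) × (-2, -5, -1) = (-17, 4, 14).
With w = (6, 6, 4) − (-3, 10, 0) = (9, -4, 4), w · n = -113.
Distance = |w · n| / |n| = |-113| / √501 ≈ 5.05.

5.05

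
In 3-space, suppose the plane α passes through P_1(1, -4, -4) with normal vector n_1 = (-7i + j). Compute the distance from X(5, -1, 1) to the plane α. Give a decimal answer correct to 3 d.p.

α: n_1·r = n_1·P_1 gives -7x + y = -11.
n·X − d = (-7)·(5) + (1)·(-1) + (0)·(1) − (-11) = -25; |n| = √50.
Distance = |-25| / √50 = 25/√50 ≈ 3.536.

3.536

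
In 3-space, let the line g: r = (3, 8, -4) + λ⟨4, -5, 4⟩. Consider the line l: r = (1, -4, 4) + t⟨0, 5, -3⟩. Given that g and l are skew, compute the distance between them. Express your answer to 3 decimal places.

1.090

Common perpendicular direction n = (4, -5, 4) × (0, 5, -3) = (-5, 12, 20).
With w = (1, -4, 4) − (3, 8, -4) = (-2, -12, 8), w · n = 26.
Distance = |w · n| / |n| = |26| / √569 ≈ 1.090.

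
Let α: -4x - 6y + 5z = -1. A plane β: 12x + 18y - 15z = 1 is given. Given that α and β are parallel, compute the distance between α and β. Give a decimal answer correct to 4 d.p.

0.0760

Rescale β by 1/(-3): -4x - 6y + 5z = -1/3. Then distance = |-1 − (-1/3)| / √77 ≈ 0.0760.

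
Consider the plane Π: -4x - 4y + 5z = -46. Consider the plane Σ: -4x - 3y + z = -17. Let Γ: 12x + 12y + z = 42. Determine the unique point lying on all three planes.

Solving the 3×3 linear system -4x - 4y + 5z = -46, -4x - 3y + z = -17, 12x + 12y + z = 42 (e.g. by elimination or Cramer's rule, determinant = -64) gives (-1, 5, -6).

(-1, 5, -6)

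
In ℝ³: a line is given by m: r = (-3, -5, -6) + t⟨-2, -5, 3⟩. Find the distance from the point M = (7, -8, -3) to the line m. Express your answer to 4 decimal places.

10.8434

Taking (-3, -5, -6) on m with direction v = (-2, -5, 3): w = M − (-3, -5, -6) = (10, -3, 3), and w × v = (6, -36, -56).
Distance = |w × v| / |v| = √4468 / √38 ≈ 10.8434.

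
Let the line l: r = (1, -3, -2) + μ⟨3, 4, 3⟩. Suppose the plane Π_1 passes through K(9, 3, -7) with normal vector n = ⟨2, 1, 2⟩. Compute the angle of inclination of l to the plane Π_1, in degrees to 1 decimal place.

Π_1: n·r = n·K gives 2x + y + 2z = 7.
sin θ = |n·v| / (|n||v|) = |16| / (√9 · √34) = 0.91466.
θ ≈ 66.2°.

66.2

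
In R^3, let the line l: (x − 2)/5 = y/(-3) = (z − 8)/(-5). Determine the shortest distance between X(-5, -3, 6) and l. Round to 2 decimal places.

l has direction (5, -3, -5) through (2, 0, 8).
Taking (2, 0, 8) on l with direction v = (5, -3, -5): w = X − (2, 0, 8) = (-7, -3, -2), and w × v = (9, -45, 36).
Distance = |w × v| / |v| = √3402 / √59 ≈ 7.59.

7.59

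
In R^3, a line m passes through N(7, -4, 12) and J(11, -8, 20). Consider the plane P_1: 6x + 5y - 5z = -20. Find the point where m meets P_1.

A direction vector for m is J − N = (4, -4, 8).
Substitute r = (7, -4, 12) + t(4, -4, 8) into the plane: -38 + (-36)t = -20, so t = -1/2.
Intersection: (7, -4, 12) + (-1/2)·(4, -4, 8) = (5, -2, 8).

(5, -2, 8)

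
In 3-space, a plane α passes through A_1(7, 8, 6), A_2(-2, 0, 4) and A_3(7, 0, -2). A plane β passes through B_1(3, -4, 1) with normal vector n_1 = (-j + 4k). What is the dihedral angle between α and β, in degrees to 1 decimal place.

39.1

A_1A_2 = (-9, -8, -2), A_1A_3 = (0, -8, -8); a normal to α is A_1A_2 × A_1A_3 = (48, -72, 72).
Using A_1: α has equation 48x - 72y + 72z = 192.
β: n_1·r = n_1·B_1 gives -y + 4z = 8.
cos θ = |n₁·n₂| / (|n₁||n₂|) = |360| / (√12672 · √17).
θ = arccos(0.77563) ≈ 39.1°.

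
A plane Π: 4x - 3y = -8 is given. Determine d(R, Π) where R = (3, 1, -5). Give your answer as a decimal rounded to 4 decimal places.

3.4000

n·R − d = (4)·(3) + (-3)·(1) + (0)·(-5) − (-8) = 17; |n| = √25.
Distance = |17| / √25 = 17/√25 ≈ 3.4000.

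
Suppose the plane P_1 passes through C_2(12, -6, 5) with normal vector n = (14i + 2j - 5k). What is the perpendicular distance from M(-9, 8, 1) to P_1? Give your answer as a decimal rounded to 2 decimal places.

16.40

P_1: n·r = n·C_2 gives 14x + 2y - 5z = 131.
n·M − d = (14)·(-9) + (2)·(8) + (-5)·(1) − 131 = -246; |n| = √225.
Distance = |-246| / √225 = 246/√225 ≈ 16.40.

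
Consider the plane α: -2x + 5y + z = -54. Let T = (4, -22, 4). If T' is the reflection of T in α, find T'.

(-4, -2, 8)

λ = (n·T − d)/|n|² = (-114 − (-54))/30 = -2.
Reflection = T − 2λn = (4, -22, 4) − (-4)·(-2, 5, 1) = (-4, -2, 8).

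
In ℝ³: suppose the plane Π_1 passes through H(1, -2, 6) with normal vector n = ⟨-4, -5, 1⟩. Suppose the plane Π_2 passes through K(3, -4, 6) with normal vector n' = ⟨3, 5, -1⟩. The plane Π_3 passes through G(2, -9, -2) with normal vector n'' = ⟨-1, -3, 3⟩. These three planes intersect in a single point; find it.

Π_1: n·r = n·H gives -4x - 5y + z = 12.
Π_2: n'·r = n'·K gives 3x + 5y - z = -17.
Π_3: n''·r = n''·G gives -x - 3y + 3z = 19.
Solving the 3×3 linear system -4x - 5y + z = 12, 3x + 5y - z = -17, -x - 3y + 3z = 19 (e.g. by elimination or Cramer's rule, determinant = -12) gives (5, -6, 2).

(5, -6, 2)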